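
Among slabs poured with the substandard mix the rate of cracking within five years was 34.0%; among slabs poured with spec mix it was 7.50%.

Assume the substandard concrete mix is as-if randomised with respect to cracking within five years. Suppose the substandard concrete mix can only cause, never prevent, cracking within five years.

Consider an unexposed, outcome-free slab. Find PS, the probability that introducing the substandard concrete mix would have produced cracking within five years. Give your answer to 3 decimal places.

p₁ = 0.34, p₀ = 0.075.
Under exogeneity and monotonicity, PS = (p₁ − p₀) / (1 − p₀).
PS = (0.34 − 0.075) / (1 − 0.075) = 0.265 / 0.925 ≈ 0.2865

PS ≈ 0.286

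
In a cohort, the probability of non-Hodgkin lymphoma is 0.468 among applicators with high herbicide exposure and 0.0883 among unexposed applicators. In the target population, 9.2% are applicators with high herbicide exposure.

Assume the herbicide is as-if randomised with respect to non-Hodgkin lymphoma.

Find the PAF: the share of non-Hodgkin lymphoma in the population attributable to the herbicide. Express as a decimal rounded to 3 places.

Let p₁ = 0.468, p₀ = 0.0883.
Overall risk P(Y=1) = π·p₁ + (1−π)·p₀ = 0.092×0.468 + 0.908×0.0883 = 0.12323.
Under exogeneity, PAF = [P(Y=1) − p₀] / P(Y=1).
PAF = (0.12323 − 0.0883) / 0.12323 ≈ 0.2835

PAF ≈ 0.283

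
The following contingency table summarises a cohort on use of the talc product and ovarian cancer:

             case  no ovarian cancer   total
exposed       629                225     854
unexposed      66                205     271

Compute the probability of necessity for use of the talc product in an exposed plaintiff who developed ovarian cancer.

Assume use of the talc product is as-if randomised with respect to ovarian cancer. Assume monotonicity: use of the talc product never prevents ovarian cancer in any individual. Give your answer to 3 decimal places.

PN ≈ 0.669

p₁ = P(outcome | exposed) = 629/854 = 0.73653
p₀ = P(outcome | unexposed) = 66/271 = 0.24354
Under exogeneity and monotonicity, PN = (p₁ − p₀)/p₁.
PN = (0.73653 − 0.24354) / 0.73653 ≈ 0.6693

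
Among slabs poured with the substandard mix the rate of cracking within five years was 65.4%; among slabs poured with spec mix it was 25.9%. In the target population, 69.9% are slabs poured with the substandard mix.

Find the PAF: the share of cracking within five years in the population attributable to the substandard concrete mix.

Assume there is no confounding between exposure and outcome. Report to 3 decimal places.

p₁ = 0.654, p₀ = 0.259.
Overall risk P(Y=1) = π·p₁ + (1−π)·p₀ = 0.699×0.654 + 0.301×0.259 = 0.53511.
Under exogeneity, PAF = [P(Y=1) − p₀] / P(Y=1).
PAF = (0.53511 − 0.259) / 0.53511 ≈ 0.5160

PAF ≈ 0.516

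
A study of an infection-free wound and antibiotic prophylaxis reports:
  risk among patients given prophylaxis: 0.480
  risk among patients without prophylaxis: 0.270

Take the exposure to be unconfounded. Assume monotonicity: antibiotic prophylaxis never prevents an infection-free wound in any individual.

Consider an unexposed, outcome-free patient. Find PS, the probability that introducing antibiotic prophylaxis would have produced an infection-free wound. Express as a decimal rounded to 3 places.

Let p₁ = 0.48, p₀ = 0.27.
Under exogeneity and monotonicity, PS = (p₁ − p₀) / (1 − p₀).
PS = (0.48 − 0.27) / (1 − 0.27) = 0.21 / 0.73 ≈ 0.2877

PS ≈ 0.288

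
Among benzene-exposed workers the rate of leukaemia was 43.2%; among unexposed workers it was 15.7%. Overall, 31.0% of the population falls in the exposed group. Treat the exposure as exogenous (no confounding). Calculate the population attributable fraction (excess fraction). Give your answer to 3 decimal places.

p₁ = 0.432, p₀ = 0.157.
Overall risk P(Y=1) = π·p₁ + (1−π)·p₀ = 0.31×0.432 + 0.69×0.157 = 0.24225.
Under exogeneity, PAF = [P(Y=1) − p₀] / P(Y=1).
PAF = (0.24225 − 0.157) / 0.24225 ≈ 0.3519

PAF ≈ 0.352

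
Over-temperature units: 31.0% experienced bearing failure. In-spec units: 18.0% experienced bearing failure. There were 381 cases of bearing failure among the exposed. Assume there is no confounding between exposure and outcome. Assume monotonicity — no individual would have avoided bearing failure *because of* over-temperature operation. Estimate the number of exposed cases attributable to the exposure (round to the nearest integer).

p₁ = 0.31, p₀ = 0.18.
PN = (p₁ − p₀)/p₁ = (0.31 − 0.18) / 0.31 ≈ 0.41935.
Attributable cases ≈ PN × (exposed cases) = 0.41935 × 381 ≈ 159.77.

about 160 cases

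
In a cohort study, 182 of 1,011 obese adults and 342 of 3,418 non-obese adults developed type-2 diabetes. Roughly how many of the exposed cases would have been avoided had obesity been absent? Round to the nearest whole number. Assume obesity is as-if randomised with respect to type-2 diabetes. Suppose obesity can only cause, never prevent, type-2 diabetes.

p₁ = P(outcome | exposed) = 182/1011 = 0.18002
p₀ = P(outcome | unexposed) = 342/3418 = 0.10006
PN = (p₁ − p₀)/p₁ = (0.18002 − 0.10006) / 0.18002 ≈ 0.44418.
Attributable cases ≈ PN × (exposed cases) = 0.44418 × 182 ≈ 80.84.

about 81 cases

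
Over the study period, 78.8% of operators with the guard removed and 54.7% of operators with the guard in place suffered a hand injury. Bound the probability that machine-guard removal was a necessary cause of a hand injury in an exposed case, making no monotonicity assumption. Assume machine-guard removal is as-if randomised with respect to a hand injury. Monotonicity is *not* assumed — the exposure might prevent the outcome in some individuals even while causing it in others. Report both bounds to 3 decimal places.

p₁ = 0.788, p₀ = 0.547.
Under exogeneity alone the bounds on PN are max{0,(p₁−p₀)/p₁} ≤ PN ≤ min{1,(1−p₀)/p₁}.
  lower = (p₁ − p₀)/p₁ = 0.241 / 0.788 ≈ 0.3058
  upper = min{1, (1 − p₀)/p₁} = 0.453 / 0.788 ≈ 0.5749

0.306 ≤ PN ≤ 0.575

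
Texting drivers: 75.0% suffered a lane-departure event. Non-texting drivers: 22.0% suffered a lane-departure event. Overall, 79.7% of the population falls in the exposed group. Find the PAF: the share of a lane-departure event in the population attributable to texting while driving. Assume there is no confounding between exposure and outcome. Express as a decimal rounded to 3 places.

PAF ≈ 0.658

p₁ = 0.75, p₀ = 0.22.
Overall risk P(Y=1) = π·p₁ + (1−π)·p₀ = 0.797×0.75 + 0.203×0.22 = 0.64241.
Under exogeneity, PAF = [P(Y=1) − p₀] / P(Y=1).
PAF = (0.64241 − 0.22) / 0.64241 ≈ 0.6575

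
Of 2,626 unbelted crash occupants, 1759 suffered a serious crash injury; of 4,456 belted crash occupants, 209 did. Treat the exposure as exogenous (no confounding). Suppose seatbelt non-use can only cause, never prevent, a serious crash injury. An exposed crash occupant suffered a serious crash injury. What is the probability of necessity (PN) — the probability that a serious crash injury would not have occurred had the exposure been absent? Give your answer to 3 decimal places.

p₁ = P(outcome | exposed) = 1759/2626 = 0.66984
p₀ = P(outcome | unexposed) = 209/4456 = 0.046903
Under exogeneity and monotonicity, PN = (p₁ − p₀) / p₁.
PN = (0.66984 − 0.046903) / 0.66984 = 0.62294 / 0.66984 ≈ 0.9300

PN ≈ 0.930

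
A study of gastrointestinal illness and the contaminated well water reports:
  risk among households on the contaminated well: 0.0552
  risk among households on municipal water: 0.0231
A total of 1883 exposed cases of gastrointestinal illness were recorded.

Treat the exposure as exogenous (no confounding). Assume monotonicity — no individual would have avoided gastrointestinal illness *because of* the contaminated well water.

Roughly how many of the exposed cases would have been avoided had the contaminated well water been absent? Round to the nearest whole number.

about 1095 cases

Let p₁ = 0.0552, p₀ = 0.0231.
PN = (p₁ − p₀)/p₁ = (0.0552 − 0.0231) / 0.0552 ≈ 0.58152.
Attributable cases ≈ PN × (exposed cases) = 0.58152 × 1883 ≈ 1095.01.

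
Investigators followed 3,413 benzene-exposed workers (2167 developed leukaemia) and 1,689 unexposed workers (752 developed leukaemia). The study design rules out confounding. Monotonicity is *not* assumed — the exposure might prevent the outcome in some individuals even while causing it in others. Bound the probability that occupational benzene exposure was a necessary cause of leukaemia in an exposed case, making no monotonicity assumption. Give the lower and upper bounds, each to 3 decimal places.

p₁ = P(outcome | exposed) = 2167/3413 = 0.63493
p₀ = P(outcome | unexposed) = 752/1689 = 0.44523
Under exogeneity alone the bounds on PN are max{0,(p₁−p₀)/p₁} ≤ PN ≤ min{1,(1−p₀)/p₁}.
  lower = (p₁ − p₀)/p₁ = 0.18969 / 0.63493 ≈ 0.2988
  upper = min{1, (1 − p₀)/p₁} = 0.55477 / 0.63493 ≈ 0.8738

0.299 ≤ PN ≤ 0.874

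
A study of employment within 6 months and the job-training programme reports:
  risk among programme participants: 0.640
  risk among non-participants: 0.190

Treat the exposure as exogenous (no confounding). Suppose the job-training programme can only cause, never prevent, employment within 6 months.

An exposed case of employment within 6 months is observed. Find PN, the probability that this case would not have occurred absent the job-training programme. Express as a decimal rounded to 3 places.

PN ≈ 0.703

Let p₁ = 0.64, p₀ = 0.19.
Under exogeneity and monotonicity, PN = (p₁ − p₀) / p₁.
PN = (0.64 − 0.19) / 0.64 = 0.45 / 0.64 ≈ 0.7031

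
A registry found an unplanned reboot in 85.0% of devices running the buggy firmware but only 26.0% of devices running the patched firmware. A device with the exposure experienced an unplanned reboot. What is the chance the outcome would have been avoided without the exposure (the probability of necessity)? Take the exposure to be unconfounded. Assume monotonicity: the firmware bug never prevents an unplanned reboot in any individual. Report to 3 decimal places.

PN ≈ 0.694

p₁ = 0.85, p₀ = 0.26.
Under exogeneity and monotonicity, PN = (p₁ − p₀) / p₁.
PN = (0.85 − 0.26) / 0.85 = 0.59 / 0.85 ≈ 0.6941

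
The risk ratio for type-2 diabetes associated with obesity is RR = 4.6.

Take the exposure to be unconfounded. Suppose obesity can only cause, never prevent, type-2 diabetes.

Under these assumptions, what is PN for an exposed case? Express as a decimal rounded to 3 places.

Under exogeneity and monotonicity, PN = (RR − 1) / RR = 1 − 1/RR.
PN = (4.6 − 1) / 4.6 = 3.6 / 4.6 ≈ 0.7826

PN ≈ 0.783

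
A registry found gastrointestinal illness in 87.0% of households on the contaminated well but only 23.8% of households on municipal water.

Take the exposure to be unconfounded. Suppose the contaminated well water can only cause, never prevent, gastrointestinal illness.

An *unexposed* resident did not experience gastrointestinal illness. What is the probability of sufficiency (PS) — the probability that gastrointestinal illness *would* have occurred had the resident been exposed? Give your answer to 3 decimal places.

PS ≈ 0.829

p₁ = 0.87, p₀ = 0.238.
Under exogeneity and monotonicity, PS = (p₁ − p₀) / (1 − p₀).
PS = (0.87 − 0.238) / (1 − 0.238) = 0.632 / 0.762 ≈ 0.8294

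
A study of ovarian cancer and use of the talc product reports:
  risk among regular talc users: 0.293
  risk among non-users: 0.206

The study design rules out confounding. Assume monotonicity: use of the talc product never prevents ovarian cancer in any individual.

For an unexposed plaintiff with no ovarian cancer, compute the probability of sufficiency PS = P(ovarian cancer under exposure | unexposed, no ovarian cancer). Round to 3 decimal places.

PS ≈ 0.110

Let p₁ = 0.293, p₀ = 0.206.
Under exogeneity and monotonicity, PS = (p₁ − p₀) / (1 − p₀).
PS = (0.293 − 0.206) / (1 − 0.206) = 0.087 / 0.794 ≈ 0.1096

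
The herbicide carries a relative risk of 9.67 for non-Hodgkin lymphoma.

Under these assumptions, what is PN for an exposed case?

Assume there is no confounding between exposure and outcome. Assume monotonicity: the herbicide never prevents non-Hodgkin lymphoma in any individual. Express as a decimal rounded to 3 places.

PN ≈ 0.897

Under exogeneity and monotonicity, PN = (RR − 1) / RR = 1 − 1/RR.
PN = (9.67 − 1) / 9.67 = 8.67 / 9.67 ≈ 0.8966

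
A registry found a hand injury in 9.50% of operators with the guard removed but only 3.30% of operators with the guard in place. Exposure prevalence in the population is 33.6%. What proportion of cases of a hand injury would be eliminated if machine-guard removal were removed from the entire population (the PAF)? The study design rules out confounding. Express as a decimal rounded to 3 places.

PAF ≈ 0.387

p₁ = 0.095, p₀ = 0.033.
Overall risk P(Y=1) = π·p₁ + (1−π)·p₀ = 0.336×0.095 + 0.664×0.033 = 0.053832.
Under exogeneity, PAF = [P(Y=1) − p₀] / P(Y=1).
PAF = (0.053832 − 0.033) / 0.053832 ≈ 0.3870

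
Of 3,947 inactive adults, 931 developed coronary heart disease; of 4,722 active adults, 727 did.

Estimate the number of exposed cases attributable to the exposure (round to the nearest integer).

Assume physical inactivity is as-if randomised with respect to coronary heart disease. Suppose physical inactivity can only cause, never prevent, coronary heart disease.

p₁ = P(outcome | exposed) = 931/3947 = 0.23588
p₀ = P(outcome | unexposed) = 727/4722 = 0.15396
PN = (p₁ − p₀)/p₁ = (0.23588 − 0.15396) / 0.23588 ≈ 0.34728.
Attributable cases ≈ PN × (exposed cases) = 0.34728 × 931 ≈ 323.32.

about 323 cases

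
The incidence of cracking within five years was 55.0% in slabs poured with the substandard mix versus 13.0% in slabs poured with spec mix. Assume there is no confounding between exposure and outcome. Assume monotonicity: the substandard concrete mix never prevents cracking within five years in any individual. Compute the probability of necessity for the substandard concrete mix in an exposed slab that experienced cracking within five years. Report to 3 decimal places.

p₁ = 0.55, p₀ = 0.13.
Under exogeneity and monotonicity, PN = (p₁ − p₀) / p₁.
PN = (0.55 − 0.13) / 0.55 = 0.42 / 0.55 ≈ 0.7636

PN ≈ 0.764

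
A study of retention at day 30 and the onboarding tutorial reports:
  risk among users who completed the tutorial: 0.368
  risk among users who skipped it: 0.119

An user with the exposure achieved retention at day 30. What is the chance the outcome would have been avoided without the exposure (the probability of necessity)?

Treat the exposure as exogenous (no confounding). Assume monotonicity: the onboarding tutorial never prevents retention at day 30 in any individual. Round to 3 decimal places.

PN ≈ 0.677

Let p₁ = 0.368, p₀ = 0.119.
Under exogeneity and monotonicity, PN = (p₁ − p₀) / p₁.
PN = (0.368 − 0.119) / 0.368 = 0.249 / 0.368 ≈ 0.6766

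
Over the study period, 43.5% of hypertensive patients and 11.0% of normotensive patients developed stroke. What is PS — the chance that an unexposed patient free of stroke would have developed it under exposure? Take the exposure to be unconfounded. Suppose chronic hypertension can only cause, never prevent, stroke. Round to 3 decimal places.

p₁ = 0.435, p₀ = 0.11.
Under exogeneity and monotonicity, PS = (p₁ − p₀) / (1 − p₀).
PS = (0.435 − 0.11) / (1 − 0.11) = 0.325 / 0.89 ≈ 0.3652

PS ≈ 0.365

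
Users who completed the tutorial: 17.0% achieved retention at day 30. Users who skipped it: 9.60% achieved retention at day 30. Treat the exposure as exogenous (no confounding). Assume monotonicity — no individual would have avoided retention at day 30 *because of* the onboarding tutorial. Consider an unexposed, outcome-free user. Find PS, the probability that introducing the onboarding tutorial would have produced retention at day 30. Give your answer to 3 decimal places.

p₁ = 0.17, p₀ = 0.096.
Under exogeneity and monotonicity, PS = (p₁ − p₀) / (1 − p₀).
PS = (0.17 − 0.096) / (1 − 0.096) = 0.074 / 0.904 ≈ 0.0819

PS ≈ 0.082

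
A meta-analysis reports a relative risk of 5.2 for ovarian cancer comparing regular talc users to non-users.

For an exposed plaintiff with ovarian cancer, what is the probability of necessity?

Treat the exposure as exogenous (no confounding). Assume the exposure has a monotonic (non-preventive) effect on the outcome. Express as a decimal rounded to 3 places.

PN ≈ 0.808

Under exogeneity and monotonicity, PN = (RR − 1) / RR = 1 − 1/RR.
PN = (5.2 − 1) / 5.2 = 4.2 / 5.2 ≈ 0.8077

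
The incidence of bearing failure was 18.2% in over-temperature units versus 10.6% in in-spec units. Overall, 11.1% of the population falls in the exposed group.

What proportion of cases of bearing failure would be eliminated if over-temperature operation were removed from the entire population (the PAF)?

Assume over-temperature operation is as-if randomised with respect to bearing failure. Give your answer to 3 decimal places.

p₁ = 0.182, p₀ = 0.106.
Overall risk P(Y=1) = π·p₁ + (1−π)·p₀ = 0.111×0.182 + 0.889×0.106 = 0.11444.
Under exogeneity, PAF = [P(Y=1) − p₀] / P(Y=1).
PAF = (0.11444 − 0.106) / 0.11444 ≈ 0.0737

PAF ≈ 0.074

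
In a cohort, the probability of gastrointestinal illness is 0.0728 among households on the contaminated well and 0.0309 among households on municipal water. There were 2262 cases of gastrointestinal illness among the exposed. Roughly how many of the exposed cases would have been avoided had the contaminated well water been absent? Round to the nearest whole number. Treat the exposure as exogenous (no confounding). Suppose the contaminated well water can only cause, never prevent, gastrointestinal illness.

Let p₁ = 0.0728, p₀ = 0.0309.
PN = (p₁ − p₀)/p₁ = (0.0728 − 0.0309) / 0.0728 ≈ 0.57555.
Attributable cases ≈ PN × (exposed cases) = 0.57555 × 2262 ≈ 1301.89.

about 1302 cases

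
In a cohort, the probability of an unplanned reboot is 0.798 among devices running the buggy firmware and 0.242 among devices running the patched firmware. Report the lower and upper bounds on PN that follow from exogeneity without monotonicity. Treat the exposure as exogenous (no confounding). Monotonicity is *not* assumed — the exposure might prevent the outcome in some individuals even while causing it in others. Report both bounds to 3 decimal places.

Let p₁ = 0.798, p₀ = 0.242.
Under exogeneity alone the bounds on PN are max{0,(p₁−p₀)/p₁} ≤ PN ≤ min{1,(1−p₀)/p₁}.
  lower = (p₁ − p₀)/p₁ = 0.556 / 0.798 ≈ 0.6967
  upper = min{1, (1 − p₀)/p₁} = 0.758 / 0.798 ≈ 0.9499

0.697 ≤ PN ≤ 0.950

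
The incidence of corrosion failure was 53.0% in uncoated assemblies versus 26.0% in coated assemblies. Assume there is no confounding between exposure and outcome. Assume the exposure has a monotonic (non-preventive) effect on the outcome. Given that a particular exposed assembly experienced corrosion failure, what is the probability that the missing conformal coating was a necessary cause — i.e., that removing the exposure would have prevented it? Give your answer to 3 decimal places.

p₁ = 0.53, p₀ = 0.26.
Under exogeneity and monotonicity, PN = (p₁ − p₀) / p₁.
PN = (0.53 − 0.26) / 0.53 = 0.27 / 0.53 ≈ 0.5094

PN ≈ 0.509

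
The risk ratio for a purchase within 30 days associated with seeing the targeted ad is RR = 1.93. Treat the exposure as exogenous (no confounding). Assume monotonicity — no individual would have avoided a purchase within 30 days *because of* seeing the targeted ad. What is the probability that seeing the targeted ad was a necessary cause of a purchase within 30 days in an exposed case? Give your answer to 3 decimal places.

Under exogeneity and monotonicity, PN = (RR − 1) / RR = 1 − 1/RR.
PN = (1.93 − 1) / 1.93 = 0.93 / 1.93 ≈ 0.4819

PN ≈ 0.482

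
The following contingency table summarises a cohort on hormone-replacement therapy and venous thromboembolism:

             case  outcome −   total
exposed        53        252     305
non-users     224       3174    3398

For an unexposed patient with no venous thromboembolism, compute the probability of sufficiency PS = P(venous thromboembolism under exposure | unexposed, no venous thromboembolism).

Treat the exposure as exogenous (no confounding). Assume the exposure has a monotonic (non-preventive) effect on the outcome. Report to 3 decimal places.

PS ≈ 0.115

p₁ = P(outcome | exposed) = 53/305 = 0.17377
p₀ = P(outcome | unexposed) = 224/3398 = 0.065921
Under exogeneity and monotonicity, PS = (p₁ − p₀) / (1 − p₀).
PS = (0.17377 − 0.065921) / (1 − 0.065921) = 0.10785 / 0.93408 ≈ 0.1155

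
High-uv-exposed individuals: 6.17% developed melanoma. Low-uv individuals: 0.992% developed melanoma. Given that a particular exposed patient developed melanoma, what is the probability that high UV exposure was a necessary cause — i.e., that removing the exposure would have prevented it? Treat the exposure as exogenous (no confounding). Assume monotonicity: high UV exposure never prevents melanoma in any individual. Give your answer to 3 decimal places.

PN ≈ 0.839

p₁ = 0.0617, p₀ = 0.00992.
Under exogeneity and monotonicity, PN = (p₁ − p₀) / p₁.
PN = (0.0617 − 0.00992) / 0.0617 = 0.05178 / 0.0617 ≈ 0.8392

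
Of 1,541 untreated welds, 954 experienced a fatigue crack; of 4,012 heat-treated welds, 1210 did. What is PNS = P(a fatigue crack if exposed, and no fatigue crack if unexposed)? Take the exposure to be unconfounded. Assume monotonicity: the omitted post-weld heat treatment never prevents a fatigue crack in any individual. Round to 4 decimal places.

PNS ≈ 0.3175

p₁ = P(outcome | exposed) = 954/1541 = 0.61908
p₀ = P(outcome | unexposed) = 1210/4012 = 0.3016
Under exogeneity and monotonicity, PNS = p₁ − p₀.
PNS = 0.61908 − 0.3016 = 0.31748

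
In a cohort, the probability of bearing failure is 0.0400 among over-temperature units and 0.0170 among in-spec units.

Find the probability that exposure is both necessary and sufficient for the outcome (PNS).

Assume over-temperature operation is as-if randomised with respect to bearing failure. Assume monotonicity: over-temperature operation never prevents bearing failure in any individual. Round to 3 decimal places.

Let p₁ = 0.04, p₀ = 0.017.
Under exogeneity and monotonicity, PNS = p₁ − p₀.
PNS = 0.04 − 0.017 = 0.023

PNS ≈ 0.023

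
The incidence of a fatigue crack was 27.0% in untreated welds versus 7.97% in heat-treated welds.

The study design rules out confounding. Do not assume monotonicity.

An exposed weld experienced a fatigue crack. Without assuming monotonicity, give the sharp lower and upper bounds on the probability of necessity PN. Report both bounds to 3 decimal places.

0.705 ≤ PN ≤ 1.000

p₁ = 0.27, p₀ = 0.0797.
Under exogeneity alone the bounds on PN are max{0,(p₁−p₀)/p₁} ≤ PN ≤ min{1,(1−p₀)/p₁}.
  lower = (p₁ − p₀)/p₁ = 0.1903 / 0.27 ≈ 0.7048
  upper = min{1, (1 − p₀)/p₁} = 0.9203 / 0.27 ≈ 3.4085 → capped at 1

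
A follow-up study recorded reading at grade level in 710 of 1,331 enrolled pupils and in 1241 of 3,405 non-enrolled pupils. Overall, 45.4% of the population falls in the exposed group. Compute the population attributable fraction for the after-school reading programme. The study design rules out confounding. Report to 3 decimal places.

PAF ≈ 0.174

p₁ = P(outcome | exposed) = 710/1331 = 0.53343
p₀ = P(outcome | unexposed) = 1241/3405 = 0.36446
Overall risk P(Y=1) = π·p₁ + (1−π)·p₀ = 0.454×0.53343 + 0.546×0.36446 = 0.44118.
Under exogeneity, PAF = [P(Y=1) − p₀] / P(Y=1).
PAF = (0.44118 − 0.36446) / 0.44118 ≈ 0.1739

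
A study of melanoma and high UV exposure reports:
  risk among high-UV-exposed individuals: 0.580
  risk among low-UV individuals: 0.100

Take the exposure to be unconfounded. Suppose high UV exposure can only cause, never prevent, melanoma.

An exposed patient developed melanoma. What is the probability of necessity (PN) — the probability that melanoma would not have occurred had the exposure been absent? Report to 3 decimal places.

Let p₁ = 0.58, p₀ = 0.1.
Under exogeneity and monotonicity, PN = (p₁ − p₀) / p₁.
PN = (0.58 − 0.1) / 0.58 = 0.48 / 0.58 ≈ 0.8276

PN ≈ 0.828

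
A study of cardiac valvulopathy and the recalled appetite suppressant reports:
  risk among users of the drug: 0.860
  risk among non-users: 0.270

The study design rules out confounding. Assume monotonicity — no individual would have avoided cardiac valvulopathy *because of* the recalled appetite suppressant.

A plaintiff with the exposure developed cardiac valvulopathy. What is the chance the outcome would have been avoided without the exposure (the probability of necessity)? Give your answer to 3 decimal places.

PN ≈ 0.686

Let p₁ = 0.86, p₀ = 0.27.
Under exogeneity and monotonicity, PN = (p₁ − p₀) / p₁.
PN = (0.86 − 0.27) / 0.86 = 0.59 / 0.86 ≈ 0.6860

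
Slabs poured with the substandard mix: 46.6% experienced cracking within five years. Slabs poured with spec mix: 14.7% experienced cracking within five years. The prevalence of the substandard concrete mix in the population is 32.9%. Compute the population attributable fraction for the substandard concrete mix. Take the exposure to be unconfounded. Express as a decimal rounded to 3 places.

PAF ≈ 0.417

p₁ = 0.466, p₀ = 0.147.
Overall risk P(Y=1) = π·p₁ + (1−π)·p₀ = 0.329×0.466 + 0.671×0.147 = 0.25195.
Under exogeneity, PAF = [P(Y=1) − p₀] / P(Y=1).
PAF = (0.25195 − 0.147) / 0.25195 ≈ 0.4166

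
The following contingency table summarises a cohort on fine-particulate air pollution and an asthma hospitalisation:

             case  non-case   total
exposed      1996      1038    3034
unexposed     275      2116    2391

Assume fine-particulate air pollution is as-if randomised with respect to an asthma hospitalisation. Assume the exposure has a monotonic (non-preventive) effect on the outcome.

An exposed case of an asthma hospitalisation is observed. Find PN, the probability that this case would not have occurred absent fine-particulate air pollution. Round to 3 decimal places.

PN ≈ 0.825

p₁ = P(outcome | exposed) = 1996/3034 = 0.65788
p₀ = P(outcome | unexposed) = 275/2391 = 0.11501
Under exogeneity and monotonicity, PN = (p₁ − p₀)/p₁.
PN = (0.65788 − 0.11501) / 0.65788 ≈ 0.8252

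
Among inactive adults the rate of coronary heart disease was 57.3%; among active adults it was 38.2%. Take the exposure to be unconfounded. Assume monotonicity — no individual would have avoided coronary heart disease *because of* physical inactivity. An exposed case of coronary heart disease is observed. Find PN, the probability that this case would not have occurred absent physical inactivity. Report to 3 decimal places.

PN ≈ 0.333

p₁ = 0.573, p₀ = 0.382.
Under exogeneity and monotonicity, PN = (p₁ − p₀) / p₁.
PN = (0.573 − 0.382) / 0.573 = 0.191 / 0.573 ≈ 0.3333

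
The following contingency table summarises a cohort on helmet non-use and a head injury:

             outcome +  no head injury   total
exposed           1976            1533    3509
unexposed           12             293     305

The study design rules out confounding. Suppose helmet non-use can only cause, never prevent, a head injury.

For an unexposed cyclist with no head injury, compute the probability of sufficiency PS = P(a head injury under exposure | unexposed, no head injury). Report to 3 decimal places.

PS ≈ 0.545

p₁ = P(outcome | exposed) = 1976/3509 = 0.56312
p₀ = P(outcome | unexposed) = 12/305 = 0.039344
Under exogeneity and monotonicity, PS = (p₁ − p₀)/(1 − p₀).
PS = (0.56312 − 0.039344) / 0.96066 ≈ 0.5452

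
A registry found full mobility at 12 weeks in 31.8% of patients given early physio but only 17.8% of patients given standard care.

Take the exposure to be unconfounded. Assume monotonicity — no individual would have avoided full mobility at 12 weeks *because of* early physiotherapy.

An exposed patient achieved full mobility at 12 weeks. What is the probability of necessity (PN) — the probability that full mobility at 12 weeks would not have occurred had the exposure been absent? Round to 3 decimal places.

PN ≈ 0.440

p₁ = 0.318, p₀ = 0.178.
Under exogeneity and monotonicity, PN = (p₁ − p₀) / p₁.
PN = (0.318 − 0.178) / 0.318 = 0.14 / 0.318 ≈ 0.4403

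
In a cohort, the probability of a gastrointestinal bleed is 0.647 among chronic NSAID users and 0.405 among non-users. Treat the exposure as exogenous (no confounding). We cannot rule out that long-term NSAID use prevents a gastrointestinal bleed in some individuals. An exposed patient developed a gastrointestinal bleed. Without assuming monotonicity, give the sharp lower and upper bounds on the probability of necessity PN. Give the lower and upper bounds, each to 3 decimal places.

Let p₁ = 0.647, p₀ = 0.405.
Under exogeneity alone the bounds on PN are max{0,(p₁−p₀)/p₁} ≤ PN ≤ min{1,(1−p₀)/p₁}.
  lower = (p₁ − p₀)/p₁ = 0.242 / 0.647 ≈ 0.3740
  upper = min{1, (1 − p₀)/p₁} = 0.595 / 0.647 ≈ 0.9196

0.374 ≤ PN ≤ 0.920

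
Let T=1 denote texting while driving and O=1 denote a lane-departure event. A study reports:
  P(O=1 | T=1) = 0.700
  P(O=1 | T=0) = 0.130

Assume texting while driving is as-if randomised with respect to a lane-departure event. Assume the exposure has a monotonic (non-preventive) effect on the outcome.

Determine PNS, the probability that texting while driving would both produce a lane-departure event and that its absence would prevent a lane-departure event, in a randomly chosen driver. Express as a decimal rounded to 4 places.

PNS ≈ 0.5700

Let p₁ = 0.7, p₀ = 0.13.
Under exogeneity and monotonicity, PNS = p₁ − p₀.
PNS = 0.7 − 0.13 = 0.57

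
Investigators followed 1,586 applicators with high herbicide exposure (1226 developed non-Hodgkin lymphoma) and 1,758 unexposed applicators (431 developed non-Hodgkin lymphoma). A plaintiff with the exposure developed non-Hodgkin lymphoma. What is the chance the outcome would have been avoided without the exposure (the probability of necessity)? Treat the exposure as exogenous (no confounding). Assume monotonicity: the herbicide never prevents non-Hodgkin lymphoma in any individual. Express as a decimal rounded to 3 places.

PN ≈ 0.683

p₁ = P(outcome | exposed) = 1226/1586 = 0.77301
p₀ = P(outcome | unexposed) = 431/1758 = 0.24516
Under exogeneity and monotonicity, PN = (p₁ − p₀) / p₁.
PN = (0.77301 − 0.24516) / 0.77301 = 0.52785 / 0.77301 ≈ 0.6828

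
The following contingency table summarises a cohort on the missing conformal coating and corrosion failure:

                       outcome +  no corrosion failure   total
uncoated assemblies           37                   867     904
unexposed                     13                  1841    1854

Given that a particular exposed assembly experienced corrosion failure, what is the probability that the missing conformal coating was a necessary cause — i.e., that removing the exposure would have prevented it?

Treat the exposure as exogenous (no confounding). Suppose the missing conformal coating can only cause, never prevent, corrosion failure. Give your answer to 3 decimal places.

PN ≈ 0.829

p₁ = P(outcome | exposed) = 37/904 = 0.040929
p₀ = P(outcome | unexposed) = 13/1854 = 0.0070119
Under exogeneity and monotonicity, PN = (p₁ − p₀)/p₁.
PN = (0.040929 − 0.0070119) / 0.040929 ≈ 0.8287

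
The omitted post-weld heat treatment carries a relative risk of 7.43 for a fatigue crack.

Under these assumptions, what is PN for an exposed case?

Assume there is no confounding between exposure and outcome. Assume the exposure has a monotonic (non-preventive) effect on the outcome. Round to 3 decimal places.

Under exogeneity and monotonicity, PN = (RR − 1) / RR = 1 − 1/RR.
PN = (7.43 − 1) / 7.43 = 6.43 / 7.43 ≈ 0.8654

PN ≈ 0.865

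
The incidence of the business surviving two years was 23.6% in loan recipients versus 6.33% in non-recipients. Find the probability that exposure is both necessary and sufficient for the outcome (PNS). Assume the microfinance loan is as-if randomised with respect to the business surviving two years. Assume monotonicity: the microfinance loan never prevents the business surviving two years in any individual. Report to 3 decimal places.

PNS ≈ 0.173

p₁ = 0.236, p₀ = 0.0633.
Under exogeneity and monotonicity, PNS = p₁ − p₀.
PNS = 0.236 − 0.0633 = 0.1727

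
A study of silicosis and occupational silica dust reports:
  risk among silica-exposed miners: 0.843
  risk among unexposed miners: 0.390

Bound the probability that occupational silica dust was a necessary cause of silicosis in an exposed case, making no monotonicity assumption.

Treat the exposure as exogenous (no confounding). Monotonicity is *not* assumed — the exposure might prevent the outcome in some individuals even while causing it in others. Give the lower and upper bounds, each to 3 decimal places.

Let p₁ = 0.843, p₀ = 0.39.
Under exogeneity alone the bounds on PN are max{0,(p₁−p₀)/p₁} ≤ PN ≤ min{1,(1−p₀)/p₁}.
  lower = (p₁ − p₀)/p₁ = 0.453 / 0.843 ≈ 0.5374
  upper = min{1, (1 − p₀)/p₁} = 0.61 / 0.843 ≈ 0.7236

0.537 ≤ PN ≤ 0.724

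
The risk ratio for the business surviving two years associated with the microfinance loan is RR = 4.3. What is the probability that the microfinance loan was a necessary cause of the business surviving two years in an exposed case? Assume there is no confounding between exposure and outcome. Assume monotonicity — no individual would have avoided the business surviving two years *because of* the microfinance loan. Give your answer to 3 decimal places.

Under exogeneity and monotonicity, PN = (RR − 1) / RR = 1 − 1/RR.
PN = (4.3 − 1) / 4.3 = 3.3 / 4.3 ≈ 0.7674

PN ≈ 0.767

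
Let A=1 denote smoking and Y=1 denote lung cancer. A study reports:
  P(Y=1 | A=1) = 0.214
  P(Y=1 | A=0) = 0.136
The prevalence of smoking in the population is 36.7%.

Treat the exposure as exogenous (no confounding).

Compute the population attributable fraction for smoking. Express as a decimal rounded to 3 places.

Let p₁ = 0.214, p₀ = 0.136.
Overall risk P(Y=1) = π·p₁ + (1−π)·p₀ = 0.367×0.214 + 0.633×0.136 = 0.16463.
Under exogeneity, PAF = [P(Y=1) − p₀] / P(Y=1).
PAF = (0.16463 − 0.136) / 0.16463 ≈ 0.1739

PAF ≈ 0.174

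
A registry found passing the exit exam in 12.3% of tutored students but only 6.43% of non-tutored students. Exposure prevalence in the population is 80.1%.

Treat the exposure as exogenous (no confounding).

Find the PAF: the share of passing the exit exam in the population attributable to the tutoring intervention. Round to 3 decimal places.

p₁ = 0.123, p₀ = 0.0643.
Overall risk P(Y=1) = π·p₁ + (1−π)·p₀ = 0.801×0.123 + 0.199×0.0643 = 0.11132.
Under exogeneity, PAF = [P(Y=1) − p₀] / P(Y=1).
PAF = (0.11132 − 0.0643) / 0.11132 ≈ 0.4224

PAF ≈ 0.422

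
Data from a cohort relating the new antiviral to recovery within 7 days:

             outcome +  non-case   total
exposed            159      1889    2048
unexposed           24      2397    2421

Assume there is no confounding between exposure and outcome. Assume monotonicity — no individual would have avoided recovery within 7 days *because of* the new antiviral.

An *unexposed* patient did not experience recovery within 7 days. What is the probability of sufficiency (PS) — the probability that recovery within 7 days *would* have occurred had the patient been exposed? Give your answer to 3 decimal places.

PS ≈ 0.068

p₁ = P(outcome | exposed) = 159/2048 = 0.077637
p₀ = P(outcome | unexposed) = 24/2421 = 0.0099133
Under exogeneity and monotonicity, PS = (p₁ − p₀) / (1 − p₀).
PS = (0.077637 − 0.0099133) / (1 − 0.0099133) = 0.067723 / 0.99009 ≈ 0.0684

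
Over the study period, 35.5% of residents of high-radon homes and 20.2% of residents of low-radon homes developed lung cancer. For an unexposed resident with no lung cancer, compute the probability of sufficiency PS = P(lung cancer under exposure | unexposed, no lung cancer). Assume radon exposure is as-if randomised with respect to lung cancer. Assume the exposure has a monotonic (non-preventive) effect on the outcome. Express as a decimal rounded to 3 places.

PS ≈ 0.192

p₁ = 0.355, p₀ = 0.202.
Under exogeneity and monotonicity, PS = (p₁ − p₀) / (1 − p₀).
PS = (0.355 − 0.202) / (1 − 0.202) = 0.153 / 0.798 ≈ 0.1917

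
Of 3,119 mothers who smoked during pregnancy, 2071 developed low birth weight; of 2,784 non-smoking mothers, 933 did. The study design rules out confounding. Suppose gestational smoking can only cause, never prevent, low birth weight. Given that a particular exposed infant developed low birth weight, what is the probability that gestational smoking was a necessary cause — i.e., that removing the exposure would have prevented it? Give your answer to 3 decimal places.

PN ≈ 0.495

p₁ = P(outcome | exposed) = 2071/3119 = 0.66399
p₀ = P(outcome | unexposed) = 933/2784 = 0.33513
Under exogeneity and monotonicity, PN = (p₁ − p₀) / p₁.
PN = (0.66399 − 0.33513) / 0.66399 = 0.32887 / 0.66399 ≈ 0.4953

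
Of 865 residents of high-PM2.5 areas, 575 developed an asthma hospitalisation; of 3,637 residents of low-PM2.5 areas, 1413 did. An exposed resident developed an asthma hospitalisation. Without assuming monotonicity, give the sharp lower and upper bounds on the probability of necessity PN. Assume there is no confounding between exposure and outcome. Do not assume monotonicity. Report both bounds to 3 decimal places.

p₁ = P(outcome | exposed) = 575/865 = 0.66474
p₀ = P(outcome | unexposed) = 1413/3637 = 0.38851
Under exogeneity alone the bounds on PN are max{0,(p₁−p₀)/p₁} ≤ PN ≤ min{1,(1−p₀)/p₁}.
  lower = (p₁ − p₀)/p₁ = 0.27623 / 0.66474 ≈ 0.4156
  upper = min{1, (1 − p₀)/p₁} = 0.61149 / 0.66474 ≈ 0.9199

0.416 ≤ PN ≤ 0.920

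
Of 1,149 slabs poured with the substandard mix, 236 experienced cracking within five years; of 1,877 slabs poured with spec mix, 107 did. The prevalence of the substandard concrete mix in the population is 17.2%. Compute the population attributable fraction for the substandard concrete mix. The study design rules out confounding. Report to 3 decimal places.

p₁ = P(outcome | exposed) = 236/1149 = 0.2054
p₀ = P(outcome | unexposed) = 107/1877 = 0.057006
Overall risk P(Y=1) = π·p₁ + (1−π)·p₀ = 0.172×0.2054 + 0.828×0.057006 = 0.082529.
Under exogeneity, PAF = [P(Y=1) − p₀] / P(Y=1).
PAF = (0.082529 − 0.057006) / 0.082529 ≈ 0.3093

PAF ≈ 0.309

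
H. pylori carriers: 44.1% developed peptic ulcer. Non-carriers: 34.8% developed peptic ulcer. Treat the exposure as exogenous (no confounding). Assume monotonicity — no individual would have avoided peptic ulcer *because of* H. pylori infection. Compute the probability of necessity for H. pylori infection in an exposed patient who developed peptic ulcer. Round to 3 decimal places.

PN ≈ 0.211

p₁ = 0.441, p₀ = 0.348.
Under exogeneity and monotonicity, PN = (p₁ − p₀) / p₁.
PN = (0.441 − 0.348) / 0.441 = 0.093 / 0.441 ≈ 0.2109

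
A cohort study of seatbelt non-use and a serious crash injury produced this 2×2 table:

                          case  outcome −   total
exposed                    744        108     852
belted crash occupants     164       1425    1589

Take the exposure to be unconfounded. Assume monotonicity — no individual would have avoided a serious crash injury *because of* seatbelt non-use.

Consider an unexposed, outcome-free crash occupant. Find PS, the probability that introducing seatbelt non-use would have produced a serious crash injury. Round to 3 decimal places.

PS ≈ 0.859

p₁ = P(outcome | exposed) = 744/852 = 0.87324
p₀ = P(outcome | unexposed) = 164/1589 = 0.10321
Under exogeneity and monotonicity, PS = (p₁ − p₀) / (1 − p₀).
PS = (0.87324 − 0.10321) / (1 − 0.10321) = 0.77003 / 0.89679 ≈ 0.8587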